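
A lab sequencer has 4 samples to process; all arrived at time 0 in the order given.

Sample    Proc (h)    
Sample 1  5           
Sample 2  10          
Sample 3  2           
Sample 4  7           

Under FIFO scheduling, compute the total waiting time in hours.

37

FIFO (arrival order): Sample 1 Sample 2 Sample 3 Sample 4.
Sample 1: waits 0, runs 0→5
Sample 2: waits 5, runs 5→15
Sample 3: waits 15, runs 15→17
Sample 4: waits 17, runs 17→24
Sum = 0+5+15+17 = 37.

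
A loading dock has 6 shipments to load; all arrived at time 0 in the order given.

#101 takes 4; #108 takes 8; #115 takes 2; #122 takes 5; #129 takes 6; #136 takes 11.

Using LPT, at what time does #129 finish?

25

LPT (decreasing processing time): #136 #108 #129 #122 #101 #115.
#136: 0→11
#108: 11→19
#129: 19→25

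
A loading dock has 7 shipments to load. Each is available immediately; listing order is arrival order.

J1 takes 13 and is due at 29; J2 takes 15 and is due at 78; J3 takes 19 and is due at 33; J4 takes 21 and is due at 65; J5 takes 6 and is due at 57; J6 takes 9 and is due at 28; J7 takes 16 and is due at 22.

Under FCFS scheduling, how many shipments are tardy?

FIFO (arrival order): J1 J2 J3 J4 J5 J6 J7.
J1: 0→13, due 29, tardiness 0
J2: 13→28, due 78, tardiness 0
J3: 28→47, due 33, tardiness 14
J4: 47→68, due 65, tardiness 3
J5: 68→74, due 57, tardiness 17
J6: 74→83, due 28, tardiness 55
J7: 83→99, due 22, tardiness 77
Late shipments: 5.

5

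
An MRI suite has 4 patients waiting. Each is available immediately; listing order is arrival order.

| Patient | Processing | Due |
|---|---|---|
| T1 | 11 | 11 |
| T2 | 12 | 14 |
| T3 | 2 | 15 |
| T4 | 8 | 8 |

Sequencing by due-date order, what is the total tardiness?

EDD (increasing due date): T4 T1 T2 T3.
T4: 0→8, due 8, tardiness 0
T1: 8→19, due 11, tardiness 8
T2: 19→31, due 14, tardiness 17
T3: 31→33, due 15, tardiness 18
Sum = 0+8+17+18 = 43.

43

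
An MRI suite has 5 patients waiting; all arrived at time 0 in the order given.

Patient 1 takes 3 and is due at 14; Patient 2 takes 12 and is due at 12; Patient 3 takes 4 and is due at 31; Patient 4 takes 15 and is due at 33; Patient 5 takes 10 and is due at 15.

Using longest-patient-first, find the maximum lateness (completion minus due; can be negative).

LPT (decreasing processing time): Patient 4 Patient 2 Patient 5 Patient 3 Patient 1.
Patient 4: 0→15, due 33, lateness -18
Patient 2: 15→27, due 12, lateness 15
Patient 5: 27→37, due 15, lateness 22
Patient 3: 37→41, due 31, lateness 10
Patient 1: 41→44, due 14, lateness 30
Maximum = 30.

30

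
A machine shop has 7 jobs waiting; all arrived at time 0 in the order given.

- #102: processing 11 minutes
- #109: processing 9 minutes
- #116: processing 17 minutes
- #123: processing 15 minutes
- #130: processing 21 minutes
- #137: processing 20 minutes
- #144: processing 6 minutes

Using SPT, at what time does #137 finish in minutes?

78

SPT (increasing processing time): #144 #109 #102 #123 #116 #137 #130.
#144: 0→6
#109: 6→15
#102: 15→26
#123: 26→41
#116: 41→58
#137: 58→78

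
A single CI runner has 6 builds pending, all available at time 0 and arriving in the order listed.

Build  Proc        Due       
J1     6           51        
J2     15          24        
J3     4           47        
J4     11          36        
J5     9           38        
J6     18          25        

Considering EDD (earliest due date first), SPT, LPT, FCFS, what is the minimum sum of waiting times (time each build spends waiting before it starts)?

EDD (increasing due date): J2 J6 J4 J5 J3 J1.
J2: waits 0, runs 0→15
J6: waits 15, runs 15→33
J4: waits 33, runs 33→44
J5: waits 44, runs 44→53
J3: waits 53, runs 53→57
J1: waits 57, runs 57→63
Sum = 0+15+33+44+53+57 = 202.
SPT (increasing processing time): J3 J1 J5 J4 J2 J6.
J3: waits 0, runs 0→4
J1: waits 4, runs 4→10
J5: waits 10, runs 10→19
J4: waits 19, runs 19→30
J2: waits 30, runs 30→45
J6: waits 45, runs 45→63
Sum = 0+4+10+19+30+45 = 108.
LPT (decreasing processing time): J6 J2 J4 J5 J1 J3.
J6: waits 0, runs 0→18
J2: waits 18, runs 18→33
J4: waits 33, runs 33→44
J5: waits 44, runs 44→53
J1: waits 53, runs 53→59
J3: waits 59, runs 59→63
Sum = 0+18+33+44+53+59 = 207.
FIFO (arrival order): J1 J2 J3 J4 J5 J6.
J1: waits 0, runs 0→6
J2: waits 6, runs 6→21
J3: waits 21, runs 21→25
J4: waits 25, runs 25→36
J5: waits 36, runs 36→45
J6: waits 45, runs 45→63
Sum = 0+6+21+25+36+45 = 133.
EDD 202, SPT 108, LPT 207, FIFO 133 → minimum 108.

108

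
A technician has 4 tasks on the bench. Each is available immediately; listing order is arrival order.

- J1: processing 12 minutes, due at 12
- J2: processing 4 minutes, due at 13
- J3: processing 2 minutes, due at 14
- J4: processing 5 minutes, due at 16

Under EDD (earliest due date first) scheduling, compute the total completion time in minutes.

69

EDD (increasing due date): J1 J2 J3 J4.
J1: 0→12
J2: 12→16
J3: 16→18
J4: 18→23
Sum = 12+16+18+23 = 69.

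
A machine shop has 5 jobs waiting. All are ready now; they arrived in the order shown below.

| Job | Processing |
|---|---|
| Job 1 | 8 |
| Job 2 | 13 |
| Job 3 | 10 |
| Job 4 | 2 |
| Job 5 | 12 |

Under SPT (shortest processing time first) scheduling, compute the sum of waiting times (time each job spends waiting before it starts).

SPT (increasing processing time): Job 4 Job 1 Job 3 Job 5 Job 2.
Job 4: waits 0, runs 0→2
Job 1: waits 2, runs 2→10
Job 3: waits 10, runs 10→20
Job 5: waits 20, runs 20→32
Job 2: waits 32, runs 32→45
Sum = 0+2+10+20+32 = 64.

64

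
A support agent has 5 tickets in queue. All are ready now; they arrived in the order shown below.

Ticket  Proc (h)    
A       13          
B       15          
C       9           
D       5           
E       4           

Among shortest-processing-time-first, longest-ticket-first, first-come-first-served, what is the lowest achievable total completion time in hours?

SPT (increasing processing time): E D C A B.
E: 0→4
D: 4→9
C: 9→18
A: 18→31
B: 31→46
Sum = 4+9+18+31+46 = 108.
LPT (decreasing processing time): B A C D E.
B: 0→15
A: 15→28
C: 28→37
D: 37→42
E: 42→46
Sum = 15+28+37+42+46 = 168.
FIFO (arrival order): A B C D E.
A: 0→13
B: 13→28
C: 28→37
D: 37→42
E: 42→46
Sum = 13+28+37+42+46 = 166.
SPT 108, LPT 168, FIFO 166 → minimum 108.

108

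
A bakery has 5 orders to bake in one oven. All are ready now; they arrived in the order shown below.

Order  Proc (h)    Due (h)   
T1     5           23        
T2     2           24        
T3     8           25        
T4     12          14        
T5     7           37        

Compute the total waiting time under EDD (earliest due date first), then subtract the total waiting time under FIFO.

EDD (increasing due date): T4 T1 T2 T3 T5.
T4: waits 0, runs 0→12
T1: waits 12, runs 12→17
T2: waits 17, runs 17→19
T3: waits 19, runs 19→27
T5: waits 27, runs 27→34
Sum = 0+12+17+19+27 = 75.
FIFO (arrival order): T1 T2 T3 T4 T5.
T1: waits 0, runs 0→5
T2: waits 5, runs 5→7
T3: waits 7, runs 7→15
T4: waits 15, runs 15→27
T5: waits 27, runs 27→34
Sum = 0+5+7+15+27 = 54.
Difference = 75 − 54 = 21.

21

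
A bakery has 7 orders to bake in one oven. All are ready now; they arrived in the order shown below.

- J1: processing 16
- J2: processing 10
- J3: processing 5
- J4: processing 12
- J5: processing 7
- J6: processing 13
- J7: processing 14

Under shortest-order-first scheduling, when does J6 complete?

47

SPT (increasing processing time): J3 J5 J2 J4 J6 J7 J1.
J3: 0→5
J5: 5→12
J2: 12→22
J4: 22→34
J6: 34→47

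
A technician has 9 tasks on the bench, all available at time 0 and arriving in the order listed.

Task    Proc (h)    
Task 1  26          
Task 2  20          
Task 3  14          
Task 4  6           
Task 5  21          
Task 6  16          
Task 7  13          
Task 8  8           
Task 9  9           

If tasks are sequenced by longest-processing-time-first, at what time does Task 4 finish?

LPT (decreasing processing time): Task 1 Task 5 Task 2 Task 6 Task 3 Task 7 Task 9 Task 8 Task 4.
Task 1: 0→26
Task 5: 26→47
Task 2: 47→67
Task 6: 67→83
Task 3: 83→97
Task 7: 97→110
Task 9: 110→119
Task 8: 119→127
Task 4: 127→133

133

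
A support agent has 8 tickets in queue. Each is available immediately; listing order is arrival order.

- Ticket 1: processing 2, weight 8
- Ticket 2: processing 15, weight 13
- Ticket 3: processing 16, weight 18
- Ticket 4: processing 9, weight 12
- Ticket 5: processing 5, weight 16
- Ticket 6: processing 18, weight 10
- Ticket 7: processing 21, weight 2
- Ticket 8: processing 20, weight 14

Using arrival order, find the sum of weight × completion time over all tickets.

4393

FIFO (arrival order): Ticket 1 Ticket 2 Ticket 3 Ticket 4 Ticket 5 Ticket 6 Ticket 7 Ticket 8.
Ticket 1: finishes 2, weight 8, w·C = 16
Ticket 2: finishes 17, weight 13, w·C = 221
Ticket 3: finishes 33, weight 18, w·C = 594
Ticket 4: finishes 42, weight 12, w·C = 504
Ticket 5: finishes 47, weight 16, w·C = 752
Ticket 6: finishes 65, weight 10, w·C = 650
Ticket 7: finishes 86, weight 2, w·C = 172
Ticket 8: finishes 106, weight 14, w·C = 1484
Sum = 16+221+594+504+752+650+172+1484 = 4393.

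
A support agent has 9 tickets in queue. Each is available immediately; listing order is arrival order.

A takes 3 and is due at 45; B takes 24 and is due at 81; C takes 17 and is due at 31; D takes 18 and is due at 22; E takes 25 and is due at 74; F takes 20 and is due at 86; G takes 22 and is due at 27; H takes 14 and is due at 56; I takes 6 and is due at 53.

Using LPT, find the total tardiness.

LPT (decreasing processing time): E B G F D C H I A.
E: 0→25, due 74, tardiness 0
B: 25→49, due 81, tardiness 0
G: 49→71, due 27, tardiness 44
F: 71→91, due 86, tardiness 5
D: 91→109, due 22, tardiness 87
C: 109→126, due 31, tardiness 95
H: 126→140, due 56, tardiness 84
I: 140→146, due 53, tardiness 93
A: 146→149, due 45, tardiness 104
Sum = 0+0+44+5+87+95+84+93+104 = 512.

512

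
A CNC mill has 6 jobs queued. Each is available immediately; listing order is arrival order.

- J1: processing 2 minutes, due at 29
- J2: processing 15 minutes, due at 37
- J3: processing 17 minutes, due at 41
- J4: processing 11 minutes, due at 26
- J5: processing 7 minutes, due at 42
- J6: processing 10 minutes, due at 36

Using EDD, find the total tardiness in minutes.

EDD (increasing due date): J4 J1 J6 J2 J3 J5.
J4: 0→11, due 26, tardiness 0
J1: 11→13, due 29, tardiness 0
J6: 13→23, due 36, tardiness 0
J2: 23→38, due 37, tardiness 1
J3: 38→55, due 41, tardiness 14
J5: 55→62, due 42, tardiness 20
Sum = 0+0+0+1+14+20 = 35.

35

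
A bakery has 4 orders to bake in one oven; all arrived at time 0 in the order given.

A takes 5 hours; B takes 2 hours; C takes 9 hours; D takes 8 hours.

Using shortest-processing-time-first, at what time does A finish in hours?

7

SPT (increasing processing time): B A D C.
B: 0→2
A: 2→7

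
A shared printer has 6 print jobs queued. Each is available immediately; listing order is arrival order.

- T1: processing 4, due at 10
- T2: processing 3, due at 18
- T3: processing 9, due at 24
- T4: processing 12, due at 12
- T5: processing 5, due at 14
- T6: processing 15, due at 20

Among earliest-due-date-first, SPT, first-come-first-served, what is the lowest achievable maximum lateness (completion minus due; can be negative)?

24

EDD (increasing due date): T1 T4 T5 T2 T6 T3.
T1: 0→4, due 10, lateness -6
T4: 4→16, due 12, lateness 4
T5: 16→21, due 14, lateness 7
T2: 21→24, due 18, lateness 6
T6: 24→39, due 20, lateness 19
T3: 39→48, due 24, lateness 24
Maximum = 24.
SPT (increasing processing time): T2 T1 T5 T3 T4 T6.
T2: 0→3, due 18, lateness -15
T1: 3→7, due 10, lateness -3
T5: 7→12, due 14, lateness -2
T3: 12→21, due 24, lateness -3
T4: 21→33, due 12, lateness 21
T6: 33→48, due 20, lateness 28
Maximum = 28.
FIFO (arrival order): T1 T2 T3 T4 T5 T6.
T1: 0→4, due 10, lateness -6
T2: 4→7, due 18, lateness -11
T3: 7→16, due 24, lateness -8
T4: 16→28, due 12, lateness 16
T5: 28→33, due 14, lateness 19
T6: 33→48, due 20, lateness 28
Maximum = 28.
EDD 24, SPT 28, FIFO 28 → minimum 24.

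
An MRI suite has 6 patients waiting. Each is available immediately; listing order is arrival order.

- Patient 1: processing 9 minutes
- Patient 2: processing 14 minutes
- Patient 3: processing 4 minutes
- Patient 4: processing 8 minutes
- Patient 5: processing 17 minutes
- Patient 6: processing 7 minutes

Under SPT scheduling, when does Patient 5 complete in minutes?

59

SPT (increasing processing time): Patient 3 Patient 6 Patient 4 Patient 1 Patient 2 Patient 5.
Patient 3: 0→4
Patient 6: 4→11
Patient 4: 11→19
Patient 1: 19→28
Patient 2: 28→42
Patient 5: 42→59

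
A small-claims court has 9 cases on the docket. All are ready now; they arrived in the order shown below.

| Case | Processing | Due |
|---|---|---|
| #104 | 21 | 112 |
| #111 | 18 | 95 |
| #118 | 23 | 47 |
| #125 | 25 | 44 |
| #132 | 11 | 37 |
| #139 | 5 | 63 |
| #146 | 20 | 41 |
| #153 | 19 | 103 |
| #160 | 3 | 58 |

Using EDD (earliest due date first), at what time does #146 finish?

31

EDD (increasing due date): #132 #146 #125 #118 #160 #139 #111 #153 #104.
#132: 0→11
#146: 11→31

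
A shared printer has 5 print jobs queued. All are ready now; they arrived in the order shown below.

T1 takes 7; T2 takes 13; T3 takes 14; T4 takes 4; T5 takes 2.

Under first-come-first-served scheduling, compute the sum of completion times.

139

FIFO (arrival order): T1 T2 T3 T4 T5.
T1: 0→7
T2: 7→20
T3: 20→34
T4: 34→38
T5: 38→40
Sum = 7+20+34+38+40 = 139.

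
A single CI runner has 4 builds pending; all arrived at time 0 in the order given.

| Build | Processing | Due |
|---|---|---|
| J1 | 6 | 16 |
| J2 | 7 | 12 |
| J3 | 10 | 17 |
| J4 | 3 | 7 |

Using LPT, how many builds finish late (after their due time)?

3

LPT (decreasing processing time): J3 J2 J1 J4.
J3: 0→10, due 17, tardiness 0
J2: 10→17, due 12, tardiness 5
J1: 17→23, due 16, tardiness 7
J4: 23→26, due 7, tardiness 19
Late builds: 3.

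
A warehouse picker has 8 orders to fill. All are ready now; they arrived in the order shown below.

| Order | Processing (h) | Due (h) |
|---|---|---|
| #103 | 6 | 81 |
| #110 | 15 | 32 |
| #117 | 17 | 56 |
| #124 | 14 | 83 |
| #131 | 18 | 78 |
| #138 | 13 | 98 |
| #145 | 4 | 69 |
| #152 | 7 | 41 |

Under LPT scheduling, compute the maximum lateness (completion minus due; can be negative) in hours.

LPT (decreasing processing time): #131 #117 #110 #124 #138 #152 #103 #145.
#131: 0→18, due 78, lateness -60
#117: 18→35, due 56, lateness -21
#110: 35→50, due 32, lateness 18
#124: 50→64, due 83, lateness -19
#138: 64→77, due 98, lateness -21
#152: 77→84, due 41, lateness 43
#103: 84→90, due 81, lateness 9
#145: 90→94, due 69, lateness 25
Maximum = 43.

43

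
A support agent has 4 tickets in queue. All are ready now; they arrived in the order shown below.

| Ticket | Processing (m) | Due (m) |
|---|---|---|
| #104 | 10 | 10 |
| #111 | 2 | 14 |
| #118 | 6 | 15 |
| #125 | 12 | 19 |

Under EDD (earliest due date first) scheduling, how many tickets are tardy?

EDD (increasing due date): #104 #111 #118 #125.
#104: 0→10, due 10, tardiness 0
#111: 10→12, due 14, tardiness 0
#118: 12→18, due 15, tardiness 3
#125: 18→30, due 19, tardiness 11
Late tickets: 2.

2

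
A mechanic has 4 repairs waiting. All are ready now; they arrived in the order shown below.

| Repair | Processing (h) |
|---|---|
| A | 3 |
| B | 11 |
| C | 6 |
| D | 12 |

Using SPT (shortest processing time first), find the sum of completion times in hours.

SPT (increasing processing time): A C B D.
A: 0→3
C: 3→9
B: 9→20
D: 20→32
Sum = 3+9+20+32 = 64.

64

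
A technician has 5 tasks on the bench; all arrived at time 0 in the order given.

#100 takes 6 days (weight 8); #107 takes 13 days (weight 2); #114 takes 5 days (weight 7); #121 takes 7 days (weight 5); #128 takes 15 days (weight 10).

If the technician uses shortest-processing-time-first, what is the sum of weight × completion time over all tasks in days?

735

SPT (increasing processing time): #114 #100 #121 #107 #128.
#114: finishes 5, weight 7, w·C = 35
#100: finishes 11, weight 8, w·C = 88
#121: finishes 18, weight 5, w·C = 90
#107: finishes 31, weight 2, w·C = 62
#128: finishes 46, weight 10, w·C = 460
Sum = 35+88+90+62+460 = 735.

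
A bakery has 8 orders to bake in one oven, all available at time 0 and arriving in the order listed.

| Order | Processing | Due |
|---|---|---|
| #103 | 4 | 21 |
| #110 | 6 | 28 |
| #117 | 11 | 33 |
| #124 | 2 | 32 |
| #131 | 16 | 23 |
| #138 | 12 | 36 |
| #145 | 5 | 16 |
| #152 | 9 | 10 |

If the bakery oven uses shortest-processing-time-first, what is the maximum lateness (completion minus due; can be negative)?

SPT (increasing processing time): #124 #103 #145 #110 #152 #117 #138 #131.
#124: 0→2, due 32, lateness -30
#103: 2→6, due 21, lateness -15
#145: 6→11, due 16, lateness -5
#110: 11→17, due 28, lateness -11
#152: 17→26, due 10, lateness 16
#117: 26→37, due 33, lateness 4
#138: 37→49, due 36, lateness 13
#131: 49→65, due 23, lateness 42
Maximum = 42.

42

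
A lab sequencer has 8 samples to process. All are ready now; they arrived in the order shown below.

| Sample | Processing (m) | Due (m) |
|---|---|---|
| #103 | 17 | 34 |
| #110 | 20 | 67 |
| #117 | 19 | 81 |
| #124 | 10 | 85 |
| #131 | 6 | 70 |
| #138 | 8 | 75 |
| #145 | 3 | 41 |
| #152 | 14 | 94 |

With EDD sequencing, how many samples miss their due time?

EDD (increasing due date): #103 #145 #110 #131 #138 #117 #124 #152.
#103: 0→17, due 34, tardiness 0
#145: 17→20, due 41, tardiness 0
#110: 20→40, due 67, tardiness 0
#131: 40→46, due 70, tardiness 0
#138: 46→54, due 75, tardiness 0
#117: 54→73, due 81, tardiness 0
#124: 73→83, due 85, tardiness 0
#152: 83→97, due 94, tardiness 3
Late samples: 1.

1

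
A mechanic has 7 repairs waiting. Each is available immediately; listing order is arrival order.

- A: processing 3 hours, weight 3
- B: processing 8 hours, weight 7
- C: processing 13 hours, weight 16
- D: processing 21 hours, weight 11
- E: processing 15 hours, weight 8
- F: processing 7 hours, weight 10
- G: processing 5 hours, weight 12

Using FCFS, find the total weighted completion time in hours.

FIFO (arrival order): A B C D E F G.
A: finishes 3, weight 3, w·C = 9
B: finishes 11, weight 7, w·C = 77
C: finishes 24, weight 16, w·C = 384
D: finishes 45, weight 11, w·C = 495
E: finishes 60, weight 8, w·C = 480
F: finishes 67, weight 10, w·C = 670
G: finishes 72, weight 12, w·C = 864
Sum = 9+77+384+495+480+670+864 = 2979.

2979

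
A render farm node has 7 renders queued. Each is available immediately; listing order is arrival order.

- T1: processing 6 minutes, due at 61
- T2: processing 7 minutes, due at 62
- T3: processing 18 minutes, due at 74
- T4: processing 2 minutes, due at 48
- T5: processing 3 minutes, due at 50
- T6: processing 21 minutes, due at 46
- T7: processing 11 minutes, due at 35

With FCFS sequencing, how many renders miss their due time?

FIFO (arrival order): T1 T2 T3 T4 T5 T6 T7.
T1: 0→6, due 61, tardiness 0
T2: 6→13, due 62, tardiness 0
T3: 13→31, due 74, tardiness 0
T4: 31→33, due 48, tardiness 0
T5: 33→36, due 50, tardiness 0
T6: 36→57, due 46, tardiness 11
T7: 57→68, due 35, tardiness 33
Late renders: 2.

2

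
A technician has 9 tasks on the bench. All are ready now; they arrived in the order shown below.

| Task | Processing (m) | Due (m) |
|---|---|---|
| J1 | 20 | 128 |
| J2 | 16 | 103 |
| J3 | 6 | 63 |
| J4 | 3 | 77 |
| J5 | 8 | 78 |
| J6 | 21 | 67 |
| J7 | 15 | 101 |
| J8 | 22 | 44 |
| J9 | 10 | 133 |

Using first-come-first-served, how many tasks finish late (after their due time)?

2

FIFO (arrival order): J1 J2 J3 J4 J5 J6 J7 J8 J9.
J1: 0→20, due 128, tardiness 0
J2: 20→36, due 103, tardiness 0
J3: 36→42, due 63, tardiness 0
J4: 42→45, due 77, tardiness 0
J5: 45→53, due 78, tardiness 0
J6: 53→74, due 67, tardiness 7
J7: 74→89, due 101, tardiness 0
J8: 89→111, due 44, tardiness 67
J9: 111→121, due 133, tardiness 0
Late tasks: 2.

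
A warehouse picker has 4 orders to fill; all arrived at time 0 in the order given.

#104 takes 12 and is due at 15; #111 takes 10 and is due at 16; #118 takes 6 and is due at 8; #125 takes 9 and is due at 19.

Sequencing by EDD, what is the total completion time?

89

EDD (increasing due date): #118 #104 #111 #125.
#118: 0→6
#104: 6→18
#111: 18→28
#125: 28→37
Sum = 6+18+28+37 = 89.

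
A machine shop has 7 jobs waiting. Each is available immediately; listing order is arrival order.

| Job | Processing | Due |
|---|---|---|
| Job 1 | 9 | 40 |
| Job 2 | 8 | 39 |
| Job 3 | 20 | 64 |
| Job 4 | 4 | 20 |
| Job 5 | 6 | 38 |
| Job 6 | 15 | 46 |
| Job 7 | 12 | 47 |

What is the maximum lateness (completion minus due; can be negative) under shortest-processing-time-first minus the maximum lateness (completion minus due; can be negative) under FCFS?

SPT (increasing processing time): Job 4 Job 5 Job 2 Job 1 Job 7 Job 6 Job 3.
Job 4: 0→4, due 20, lateness -16
Job 5: 4→10, due 38, lateness -28
Job 2: 10→18, due 39, lateness -21
Job 1: 18→27, due 40, lateness -13
Job 7: 27→39, due 47, lateness -8
Job 6: 39→54, due 46, lateness 8
Job 3: 54→74, due 64, lateness 10
Maximum = 10.
FIFO (arrival order): Job 1 Job 2 Job 3 Job 4 Job 5 Job 6 Job 7.
Job 1: 0→9, due 40, lateness -31
Job 2: 9→17, due 39, lateness -22
Job 3: 17→37, due 64, lateness -27
Job 4: 37→41, due 20, lateness 21
Job 5: 41→47, due 38, lateness 9
Job 6: 47→62, due 46, lateness 16
Job 7: 62→74, due 47, lateness 27
Maximum = 27.
Difference = 10 − 27 = -17.

-17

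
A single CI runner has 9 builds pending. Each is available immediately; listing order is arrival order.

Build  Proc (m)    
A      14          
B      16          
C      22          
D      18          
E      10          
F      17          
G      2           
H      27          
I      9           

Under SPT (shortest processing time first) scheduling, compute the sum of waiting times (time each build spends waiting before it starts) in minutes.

SPT (increasing processing time): G I E A B F D C H.
G: waits 0, runs 0→2
I: waits 2, runs 2→11
E: waits 11, runs 11→21
A: waits 21, runs 21→35
B: waits 35, runs 35→51
F: waits 51, runs 51→68
D: waits 68, runs 68→86
C: waits 86, runs 86→108
H: waits 108, runs 108→135
Sum = 0+2+11+21+35+51+68+86+108 = 382.

382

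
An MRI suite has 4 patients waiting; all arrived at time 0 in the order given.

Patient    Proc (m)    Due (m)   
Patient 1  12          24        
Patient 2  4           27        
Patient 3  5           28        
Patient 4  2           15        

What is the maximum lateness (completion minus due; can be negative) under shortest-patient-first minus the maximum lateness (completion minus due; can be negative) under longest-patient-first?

SPT (increasing processing time): Patient 4 Patient 2 Patient 3 Patient 1.
Patient 4: 0→2, due 15, lateness -13
Patient 2: 2→6, due 27, lateness -21
Patient 3: 6→11, due 28, lateness -17
Patient 1: 11→23, due 24, lateness -1
Maximum = -1.
LPT (decreasing processing time): Patient 1 Patient 3 Patient 2 Patient 4.
Patient 1: 0→12, due 24, lateness -12
Patient 3: 12→17, due 28, lateness -11
Patient 2: 17→21, due 27, lateness -6
Patient 4: 21→23, due 15, lateness 8
Maximum = 8.
Difference = -1 − 8 = -9.

-9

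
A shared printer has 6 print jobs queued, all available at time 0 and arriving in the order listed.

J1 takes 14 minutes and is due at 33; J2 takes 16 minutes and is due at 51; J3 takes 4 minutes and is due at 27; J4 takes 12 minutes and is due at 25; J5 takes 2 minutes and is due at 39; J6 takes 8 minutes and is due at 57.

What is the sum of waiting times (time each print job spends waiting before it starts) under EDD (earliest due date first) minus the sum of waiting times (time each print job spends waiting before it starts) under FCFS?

EDD (increasing due date): J4 J3 J1 J5 J2 J6.
J4: waits 0, runs 0→12
J3: waits 12, runs 12→16
J1: waits 16, runs 16→30
J5: waits 30, runs 30→32
J2: waits 32, runs 32→48
J6: waits 48, runs 48→56
Sum = 0+12+16+30+32+48 = 138.
FIFO (arrival order): J1 J2 J3 J4 J5 J6.
J1: waits 0, runs 0→14
J2: waits 14, runs 14→30
J3: waits 30, runs 30→34
J4: waits 34, runs 34→46
J5: waits 46, runs 46→48
J6: waits 48, runs 48→56
Sum = 0+14+30+34+46+48 = 172.
Difference = 138 − 172 = -34.

-34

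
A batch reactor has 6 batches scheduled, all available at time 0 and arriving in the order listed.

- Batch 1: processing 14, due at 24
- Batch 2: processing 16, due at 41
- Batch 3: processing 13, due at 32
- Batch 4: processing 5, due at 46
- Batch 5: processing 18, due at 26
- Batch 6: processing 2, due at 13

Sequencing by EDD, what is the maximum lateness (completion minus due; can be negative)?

22

EDD (increasing due date): Batch 6 Batch 1 Batch 5 Batch 3 Batch 2 Batch 4.
Batch 6: 0→2, due 13, lateness -11
Batch 1: 2→16, due 24, lateness -8
Batch 5: 16→34, due 26, lateness 8
Batch 3: 34→47, due 32, lateness 15
Batch 2: 47→63, due 41, lateness 22
Batch 4: 63→68, due 46, lateness 22
Maximum = 22.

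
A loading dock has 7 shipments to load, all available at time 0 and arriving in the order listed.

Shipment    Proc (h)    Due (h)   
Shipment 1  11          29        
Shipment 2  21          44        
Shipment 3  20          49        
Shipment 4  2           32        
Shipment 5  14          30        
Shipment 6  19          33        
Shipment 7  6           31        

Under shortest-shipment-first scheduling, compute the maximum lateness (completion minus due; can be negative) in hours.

49

SPT (increasing processing time): Shipment 4 Shipment 7 Shipment 1 Shipment 5 Shipment 6 Shipment 3 Shipment 2.
Shipment 4: 0→2, due 32, lateness -30
Shipment 7: 2→8, due 31, lateness -23
Shipment 1: 8→19, due 29, lateness -10
Shipment 5: 19→33, due 30, lateness 3
Shipment 6: 33→52, due 33, lateness 19
Shipment 3: 52→72, due 49, lateness 23
Shipment 2: 72→93, due 44, lateness 49
Maximum = 49.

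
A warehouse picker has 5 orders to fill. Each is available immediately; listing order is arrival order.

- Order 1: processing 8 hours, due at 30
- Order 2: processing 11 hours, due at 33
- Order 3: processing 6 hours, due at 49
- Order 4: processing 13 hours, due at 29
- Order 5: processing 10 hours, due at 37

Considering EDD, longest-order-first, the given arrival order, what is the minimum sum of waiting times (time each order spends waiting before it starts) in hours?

90

EDD (increasing due date): Order 4 Order 1 Order 2 Order 5 Order 3.
Order 4: waits 0, runs 0→13
Order 1: waits 13, runs 13→21
Order 2: waits 21, runs 21→32
Order 5: waits 32, runs 32→42
Order 3: waits 42, runs 42→48
Sum = 0+13+21+32+42 = 108.
LPT (decreasing processing time): Order 4 Order 2 Order 5 Order 1 Order 3.
Order 4: waits 0, runs 0→13
Order 2: waits 13, runs 13→24
Order 5: waits 24, runs 24→34
Order 1: waits 34, runs 34→42
Order 3: waits 42, runs 42→48
Sum = 0+13+24+34+42 = 113.
FIFO (arrival order): Order 1 Order 2 Order 3 Order 4 Order 5.
Order 1: waits 0, runs 0→8
Order 2: waits 8, runs 8→19
Order 3: waits 19, runs 19→25
Order 4: waits 25, runs 25→38
Order 5: waits 38, runs 38→48
Sum = 0+8+19+25+38 = 90.
EDD 108, LPT 113, FIFO 90 → minimum 90.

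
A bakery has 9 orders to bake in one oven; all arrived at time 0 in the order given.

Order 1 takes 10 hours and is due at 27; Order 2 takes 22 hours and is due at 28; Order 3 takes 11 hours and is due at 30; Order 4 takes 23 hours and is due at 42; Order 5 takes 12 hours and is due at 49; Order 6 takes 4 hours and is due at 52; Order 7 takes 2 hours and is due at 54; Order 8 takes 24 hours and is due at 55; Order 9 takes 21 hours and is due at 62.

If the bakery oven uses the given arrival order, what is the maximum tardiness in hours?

FIFO (arrival order): Order 1 Order 2 Order 3 Order 4 Order 5 Order 6 Order 7 Order 8 Order 9.
Order 1: 0→10, due 27, tardiness 0
Order 2: 10→32, due 28, tardiness 4
Order 3: 32→43, due 30, tardiness 13
Order 4: 43→66, due 42, tardiness 24
Order 5: 66→78, due 49, tardiness 29
Order 6: 78→82, due 52, tardiness 30
Order 7: 82→84, due 54, tardiness 30
Order 8: 84→108, due 55, tardiness 53
Order 9: 108→129, due 62, tardiness 67
Maximum = 67.

67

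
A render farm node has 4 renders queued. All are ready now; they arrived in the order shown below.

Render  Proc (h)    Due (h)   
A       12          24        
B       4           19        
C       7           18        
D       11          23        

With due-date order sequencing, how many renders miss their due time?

EDD (increasing due date): C B D A.
C: 0→7, due 18, tardiness 0
B: 7→11, due 19, tardiness 0
D: 11→22, due 23, tardiness 0
A: 22→34, due 24, tardiness 10
Late renders: 1.

1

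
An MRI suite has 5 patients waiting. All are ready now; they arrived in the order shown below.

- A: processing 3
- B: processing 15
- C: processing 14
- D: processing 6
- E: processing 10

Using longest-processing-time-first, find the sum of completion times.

176

LPT (decreasing processing time): B C E D A.
B: 0→15
C: 15→29
E: 29→39
D: 39→45
A: 45→48
Sum = 15+29+39+45+48 = 176.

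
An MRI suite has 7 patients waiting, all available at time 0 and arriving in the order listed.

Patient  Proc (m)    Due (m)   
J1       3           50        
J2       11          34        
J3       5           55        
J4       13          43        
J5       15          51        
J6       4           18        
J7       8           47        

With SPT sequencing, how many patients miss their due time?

SPT (increasing processing time): J1 J6 J3 J7 J2 J4 J5.
J1: 0→3, due 50, tardiness 0
J6: 3→7, due 18, tardiness 0
J3: 7→12, due 55, tardiness 0
J7: 12→20, due 47, tardiness 0
J2: 20→31, due 34, tardiness 0
J4: 31→44, due 43, tardiness 1
J5: 44→59, due 51, tardiness 8
Late patients: 2.

2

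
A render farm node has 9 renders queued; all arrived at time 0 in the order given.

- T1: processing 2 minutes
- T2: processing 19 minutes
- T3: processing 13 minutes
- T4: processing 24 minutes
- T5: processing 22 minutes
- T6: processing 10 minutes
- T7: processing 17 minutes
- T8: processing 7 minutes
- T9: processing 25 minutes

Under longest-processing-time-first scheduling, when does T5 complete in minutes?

71

LPT (decreasing processing time): T9 T4 T5 T2 T7 T3 T6 T8 T1.
T9: 0→25
T4: 25→49
T5: 49→71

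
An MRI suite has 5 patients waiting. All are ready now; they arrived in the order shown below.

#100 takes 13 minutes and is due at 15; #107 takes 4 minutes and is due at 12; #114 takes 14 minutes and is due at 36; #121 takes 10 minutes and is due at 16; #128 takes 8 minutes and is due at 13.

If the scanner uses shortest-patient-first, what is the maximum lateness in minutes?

SPT (increasing processing time): #107 #128 #121 #100 #114.
#107: 0→4, due 12, lateness -8
#128: 4→12, due 13, lateness -1
#121: 12→22, due 16, lateness 6
#100: 22→35, due 15, lateness 20
#114: 35→49, due 36, lateness 13
Maximum = 20.

20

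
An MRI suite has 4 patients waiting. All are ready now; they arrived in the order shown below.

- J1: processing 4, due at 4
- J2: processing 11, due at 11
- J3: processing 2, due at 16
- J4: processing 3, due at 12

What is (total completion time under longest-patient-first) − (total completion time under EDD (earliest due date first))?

LPT (decreasing processing time): J2 J1 J4 J3.
J2: 0→11
J1: 11→15
J4: 15→18
J3: 18→20
Sum = 11+15+18+20 = 64.
EDD (increasing due date): J1 J2 J4 J3.
J1: 0→4
J2: 4→15
J4: 15→18
J3: 18→20
Sum = 4+15+18+20 = 57.
Difference = 64 − 57 = 7.

7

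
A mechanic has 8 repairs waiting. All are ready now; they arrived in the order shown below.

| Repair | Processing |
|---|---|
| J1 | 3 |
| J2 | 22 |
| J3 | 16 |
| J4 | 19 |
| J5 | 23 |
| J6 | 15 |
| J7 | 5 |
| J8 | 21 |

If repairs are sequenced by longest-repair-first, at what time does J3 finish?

LPT (decreasing processing time): J5 J2 J8 J4 J3 J6 J7 J1.
J5: 0→23
J2: 23→45
J8: 45→66
J4: 66→85
J3: 85→101

101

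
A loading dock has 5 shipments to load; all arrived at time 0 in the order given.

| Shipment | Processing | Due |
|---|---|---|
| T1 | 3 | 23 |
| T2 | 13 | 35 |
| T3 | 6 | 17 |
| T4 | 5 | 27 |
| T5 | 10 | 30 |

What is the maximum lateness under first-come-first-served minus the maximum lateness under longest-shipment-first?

FIFO (arrival order): T1 T2 T3 T4 T5.
T1: 0→3, due 23, lateness -20
T2: 3→16, due 35, lateness -19
T3: 16→22, due 17, lateness 5
T4: 22→27, due 27, lateness 0
T5: 27→37, due 30, lateness 7
Maximum = 7.
LPT (decreasing processing time): T2 T5 T3 T4 T1.
T2: 0→13, due 35, lateness -22
T5: 13→23, due 30, lateness -7
T3: 23→29, due 17, lateness 12
T4: 29→34, due 27, lateness 7
T1: 34→37, due 23, lateness 14
Maximum = 14.
Difference = 7 − 14 = -7.

-7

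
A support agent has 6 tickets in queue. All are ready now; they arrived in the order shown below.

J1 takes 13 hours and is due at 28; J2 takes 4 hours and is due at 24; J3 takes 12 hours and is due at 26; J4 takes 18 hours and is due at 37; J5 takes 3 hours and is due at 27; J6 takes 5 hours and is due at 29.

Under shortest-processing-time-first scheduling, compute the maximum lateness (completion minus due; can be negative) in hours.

18

SPT (increasing processing time): J5 J2 J6 J3 J1 J4.
J5: 0→3, due 27, lateness -24
J2: 3→7, due 24, lateness -17
J6: 7→12, due 29, lateness -17
J3: 12→24, due 26, lateness -2
J1: 24→37, due 28, lateness 9
J4: 37→55, due 37, lateness 18
Maximum = 18.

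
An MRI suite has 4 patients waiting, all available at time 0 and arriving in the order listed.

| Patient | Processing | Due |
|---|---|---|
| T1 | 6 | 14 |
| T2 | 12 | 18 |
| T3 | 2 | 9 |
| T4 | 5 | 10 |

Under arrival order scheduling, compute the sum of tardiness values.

FIFO (arrival order): T1 T2 T3 T4.
T1: 0→6, due 14, tardiness 0
T2: 6→18, due 18, tardiness 0
T3: 18→20, due 9, tardiness 11
T4: 20→25, due 10, tardiness 15
Sum = 0+0+11+15 = 26.

26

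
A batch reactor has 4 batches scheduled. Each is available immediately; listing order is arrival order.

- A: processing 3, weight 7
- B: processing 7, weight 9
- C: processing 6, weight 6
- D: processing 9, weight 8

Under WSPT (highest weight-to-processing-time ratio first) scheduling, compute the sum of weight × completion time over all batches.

WSPT (decreasing weight/processing-time ratio): A B C D.
A: finishes 3, weight 7, w·C = 21
B: finishes 10, weight 9, w·C = 90
C: finishes 16, weight 6, w·C = 96
D: finishes 25, weight 8, w·C = 200
Sum = 21+90+96+200 = 407.

407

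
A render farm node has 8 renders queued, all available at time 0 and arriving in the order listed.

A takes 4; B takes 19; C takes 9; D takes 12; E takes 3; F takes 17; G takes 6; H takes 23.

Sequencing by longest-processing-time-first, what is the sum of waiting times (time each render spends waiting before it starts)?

LPT (decreasing processing time): H B F D C G A E.
H: waits 0, runs 0→23
B: waits 23, runs 23→42
F: waits 42, runs 42→59
D: waits 59, runs 59→71
C: waits 71, runs 71→80
G: waits 80, runs 80→86
A: waits 86, runs 86→90
E: waits 90, runs 90→93
Sum = 0+23+42+59+71+80+86+90 = 451.

451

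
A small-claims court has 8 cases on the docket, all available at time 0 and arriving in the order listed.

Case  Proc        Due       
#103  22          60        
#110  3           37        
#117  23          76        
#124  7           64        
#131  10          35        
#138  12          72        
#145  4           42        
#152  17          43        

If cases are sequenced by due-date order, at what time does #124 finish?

63

EDD (increasing due date): #131 #110 #145 #152 #103 #124 #138 #117.
#131: 0→10
#110: 10→13
#145: 13→17
#152: 17→34
#103: 34→56
#124: 56→63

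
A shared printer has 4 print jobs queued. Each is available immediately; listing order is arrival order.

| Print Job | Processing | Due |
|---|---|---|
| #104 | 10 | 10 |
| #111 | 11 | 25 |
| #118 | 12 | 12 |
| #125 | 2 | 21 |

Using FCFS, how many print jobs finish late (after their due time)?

FIFO (arrival order): #104 #111 #118 #125.
#104: 0→10, due 10, tardiness 0
#111: 10→21, due 25, tardiness 0
#118: 21→33, due 12, tardiness 21
#125: 33→35, due 21, tardiness 14
Late print jobs: 2.

2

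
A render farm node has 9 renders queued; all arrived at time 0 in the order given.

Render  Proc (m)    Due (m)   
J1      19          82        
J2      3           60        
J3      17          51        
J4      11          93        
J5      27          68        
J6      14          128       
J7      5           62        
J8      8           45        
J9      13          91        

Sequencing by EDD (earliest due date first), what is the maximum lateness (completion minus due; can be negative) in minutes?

EDD (increasing due date): J8 J3 J2 J7 J5 J1 J9 J4 J6.
J8: 0→8, due 45, lateness -37
J3: 8→25, due 51, lateness -26
J2: 25→28, due 60, lateness -32
J7: 28→33, due 62, lateness -29
J5: 33→60, due 68, lateness -8
J1: 60→79, due 82, lateness -3
J9: 79→92, due 91, lateness 1
J4: 92→103, due 93, lateness 10
J6: 103→117, due 128, lateness -11
Maximum = 10.

10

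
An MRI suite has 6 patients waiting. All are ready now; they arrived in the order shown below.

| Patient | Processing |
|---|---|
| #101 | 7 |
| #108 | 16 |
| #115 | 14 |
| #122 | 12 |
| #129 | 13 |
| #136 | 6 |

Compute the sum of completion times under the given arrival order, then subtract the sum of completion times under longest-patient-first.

-28

FIFO (arrival order): #101 #108 #115 #122 #129 #136.
#101: 0→7
#108: 7→23
#115: 23→37
#122: 37→49
#129: 49→62
#136: 62→68
Sum = 7+23+37+49+62+68 = 246.
LPT (decreasing processing time): #108 #115 #129 #122 #101 #136.
#108: 0→16
#115: 16→30
#129: 30→43
#122: 43→55
#101: 55→62
#136: 62→68
Sum = 16+30+43+55+62+68 = 274.
Difference = 246 − 274 = -28.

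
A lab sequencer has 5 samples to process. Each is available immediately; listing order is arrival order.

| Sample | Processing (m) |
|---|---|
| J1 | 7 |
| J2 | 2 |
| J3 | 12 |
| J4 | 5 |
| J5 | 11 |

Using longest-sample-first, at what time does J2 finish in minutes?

LPT (decreasing processing time): J3 J5 J1 J4 J2.
J3: 0→12
J5: 12→23
J1: 23→30
J4: 30→35
J2: 35→37

37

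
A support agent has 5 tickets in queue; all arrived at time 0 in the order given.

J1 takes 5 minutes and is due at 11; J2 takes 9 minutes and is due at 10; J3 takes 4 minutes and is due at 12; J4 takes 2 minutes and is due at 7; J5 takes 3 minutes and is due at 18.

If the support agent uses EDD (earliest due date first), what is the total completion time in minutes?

72

EDD (increasing due date): J4 J2 J1 J3 J5.
J4: 0→2
J2: 2→11
J1: 11→16
J3: 16→20
J5: 20→23
Sum = 2+11+16+20+23 = 72.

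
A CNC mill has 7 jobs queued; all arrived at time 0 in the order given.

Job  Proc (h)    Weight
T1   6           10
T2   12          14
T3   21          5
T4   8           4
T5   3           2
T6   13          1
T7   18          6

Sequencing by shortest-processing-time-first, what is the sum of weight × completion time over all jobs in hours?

SPT (increasing processing time): T5 T1 T4 T2 T6 T7 T3.
T5: finishes 3, weight 2, w·C = 6
T1: finishes 9, weight 10, w·C = 90
T4: finishes 17, weight 4, w·C = 68
T2: finishes 29, weight 14, w·C = 406
T6: finishes 42, weight 1, w·C = 42
T7: finishes 60, weight 6, w·C = 360
T3: finishes 81, weight 5, w·C = 405
Sum = 6+90+68+406+42+360+405 = 1377.

1377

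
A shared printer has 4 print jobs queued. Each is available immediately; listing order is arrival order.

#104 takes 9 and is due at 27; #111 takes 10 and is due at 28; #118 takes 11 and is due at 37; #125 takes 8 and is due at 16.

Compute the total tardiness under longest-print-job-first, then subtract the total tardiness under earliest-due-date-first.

24

LPT (decreasing processing time): #118 #111 #104 #125.
#118: 0→11, due 37, tardiness 0
#111: 11→21, due 28, tardiness 0
#104: 21→30, due 27, tardiness 3
#125: 30→38, due 16, tardiness 22
Sum = 0+0+3+22 = 25.
EDD (increasing due date): #125 #104 #111 #118.
#125: 0→8, due 16, tardiness 0
#104: 8→17, due 27, tardiness 0
#111: 17→27, due 28, tardiness 0
#118: 27→38, due 37, tardiness 1
Sum = 0+0+0+1 = 1.
Difference = 25 − 1 = 24.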